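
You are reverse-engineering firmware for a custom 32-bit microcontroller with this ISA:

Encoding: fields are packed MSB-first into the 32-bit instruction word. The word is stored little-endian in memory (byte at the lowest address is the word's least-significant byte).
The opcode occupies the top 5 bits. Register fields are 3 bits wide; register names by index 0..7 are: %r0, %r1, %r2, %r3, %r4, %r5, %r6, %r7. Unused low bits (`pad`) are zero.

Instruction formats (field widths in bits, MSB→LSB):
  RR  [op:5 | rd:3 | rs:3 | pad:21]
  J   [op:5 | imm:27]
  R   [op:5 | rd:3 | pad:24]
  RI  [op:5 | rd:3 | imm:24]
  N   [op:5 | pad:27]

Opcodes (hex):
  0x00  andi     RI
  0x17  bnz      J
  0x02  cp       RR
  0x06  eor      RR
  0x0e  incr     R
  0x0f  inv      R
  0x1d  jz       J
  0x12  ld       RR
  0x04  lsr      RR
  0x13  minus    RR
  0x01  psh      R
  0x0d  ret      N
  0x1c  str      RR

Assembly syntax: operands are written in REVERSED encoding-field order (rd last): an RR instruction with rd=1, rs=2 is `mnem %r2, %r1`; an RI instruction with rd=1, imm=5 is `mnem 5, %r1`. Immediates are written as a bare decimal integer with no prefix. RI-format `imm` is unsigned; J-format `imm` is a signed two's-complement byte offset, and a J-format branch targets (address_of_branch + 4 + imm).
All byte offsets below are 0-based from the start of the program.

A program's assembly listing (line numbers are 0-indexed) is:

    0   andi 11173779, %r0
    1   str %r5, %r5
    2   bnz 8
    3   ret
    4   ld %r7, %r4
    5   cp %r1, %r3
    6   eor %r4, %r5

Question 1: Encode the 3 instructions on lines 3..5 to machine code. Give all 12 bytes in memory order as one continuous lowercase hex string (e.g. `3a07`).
000000680000e09400002013

line 3 (ret): pack op=0xd:5|pad=0:27 = 0x68000000; little→ 00 00 00 68
line 4 (ld): pack op=0x12:5|rd=4:3|rs=7:3|pad=0:21 = 0x94e00000; little→ 00 00 e0 94
line 5 (cp): pack op=0x2:5|rd=3:3|rs=1:3|pad=0:21 = 0x13200000; little→ 00 00 20 13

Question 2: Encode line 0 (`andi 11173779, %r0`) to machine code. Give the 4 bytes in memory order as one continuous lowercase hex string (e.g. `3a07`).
937faa00

L0: andi op=0x0:5|rd=0:3|imm=11173779:24 ⇒ 0x00aa7f93 ⇒ little 93 7f aa 00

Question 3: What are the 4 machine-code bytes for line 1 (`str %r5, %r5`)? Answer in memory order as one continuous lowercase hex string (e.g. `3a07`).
0000a0e5

L1: str op=0x1c:5|rd=5:3|rs=5:3|pad=0:21 ⇒ 0xe5a00000 ⇒ little 00 00 a0 e5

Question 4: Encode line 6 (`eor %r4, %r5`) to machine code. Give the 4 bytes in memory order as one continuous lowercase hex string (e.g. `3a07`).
00008035

L6: eor op=0x6:5|rd=5:3|rs=4:3|pad=0:21 ⇒ 0x35800000 ⇒ little 00 00 80 35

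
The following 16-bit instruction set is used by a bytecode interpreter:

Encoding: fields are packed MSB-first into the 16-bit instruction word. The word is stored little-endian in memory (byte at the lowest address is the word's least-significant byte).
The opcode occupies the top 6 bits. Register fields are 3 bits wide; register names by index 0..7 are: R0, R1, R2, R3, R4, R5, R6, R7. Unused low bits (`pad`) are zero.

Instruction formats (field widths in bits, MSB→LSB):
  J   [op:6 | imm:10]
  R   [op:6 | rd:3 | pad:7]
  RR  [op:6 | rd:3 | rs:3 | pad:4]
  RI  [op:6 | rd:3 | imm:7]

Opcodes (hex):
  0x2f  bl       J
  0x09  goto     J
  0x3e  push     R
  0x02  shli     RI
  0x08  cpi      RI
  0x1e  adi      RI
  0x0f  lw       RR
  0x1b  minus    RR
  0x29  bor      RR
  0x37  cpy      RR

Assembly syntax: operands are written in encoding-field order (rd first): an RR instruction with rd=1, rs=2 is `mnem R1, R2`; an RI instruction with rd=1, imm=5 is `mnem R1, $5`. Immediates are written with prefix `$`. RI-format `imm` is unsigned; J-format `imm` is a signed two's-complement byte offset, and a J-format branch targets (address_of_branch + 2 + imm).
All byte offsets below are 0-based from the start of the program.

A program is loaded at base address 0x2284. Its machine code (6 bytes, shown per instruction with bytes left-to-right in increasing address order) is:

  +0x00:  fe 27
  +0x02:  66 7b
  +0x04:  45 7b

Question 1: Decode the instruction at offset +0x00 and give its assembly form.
+0x00: fe 27 ⇒ word 0x27fe (little)
  op=0x27fe>>10=0x9 ⇒ goto (J)
  [9:0] imm=1022 (s10→-2) = $-2

goto $-2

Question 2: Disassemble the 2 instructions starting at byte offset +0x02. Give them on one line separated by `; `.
off 0x02: read 66 7b as little → 0x7b66
  op=0x7b66>>10=0x1e ⇒ adi (RI)
  rd@[9:7]=0x6 ⇒ R6
  imm@[6:0]=0x66 ⇒ $102
off 0x04: read 45 7b as little → 0x7b45
  op=0x7b45>>10=0x1e ⇒ adi (RI)
  rd@[9:7]=0x6 ⇒ R6
  imm@[6:0]=0x45 ⇒ $69

adi R6, $102; adi R6, $69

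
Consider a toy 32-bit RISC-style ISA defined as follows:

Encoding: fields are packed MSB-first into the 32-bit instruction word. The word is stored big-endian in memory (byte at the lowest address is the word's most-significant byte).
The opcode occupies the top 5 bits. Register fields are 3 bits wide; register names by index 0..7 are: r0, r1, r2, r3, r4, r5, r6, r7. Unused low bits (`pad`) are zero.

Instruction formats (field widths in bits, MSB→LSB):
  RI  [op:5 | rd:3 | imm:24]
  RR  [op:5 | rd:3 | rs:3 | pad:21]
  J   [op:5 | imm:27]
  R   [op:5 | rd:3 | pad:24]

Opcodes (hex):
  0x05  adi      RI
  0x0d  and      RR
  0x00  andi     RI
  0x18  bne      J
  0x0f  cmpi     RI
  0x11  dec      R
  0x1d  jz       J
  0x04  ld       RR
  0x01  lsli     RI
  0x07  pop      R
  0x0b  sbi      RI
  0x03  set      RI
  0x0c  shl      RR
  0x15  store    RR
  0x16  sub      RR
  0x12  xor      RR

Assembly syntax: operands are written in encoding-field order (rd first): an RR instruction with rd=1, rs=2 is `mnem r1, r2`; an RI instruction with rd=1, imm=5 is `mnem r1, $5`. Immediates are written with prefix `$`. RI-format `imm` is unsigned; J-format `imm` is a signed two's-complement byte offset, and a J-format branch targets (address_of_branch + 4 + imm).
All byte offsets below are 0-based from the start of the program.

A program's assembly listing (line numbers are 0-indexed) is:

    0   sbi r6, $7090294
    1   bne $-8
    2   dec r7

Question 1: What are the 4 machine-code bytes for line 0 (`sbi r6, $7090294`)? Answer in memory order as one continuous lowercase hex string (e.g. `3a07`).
0. sbi fields op=0xb:5|rd=6:3|imm=7090294:24 → word 5e6c3076h → 5e 6c 30 76

5e6c3076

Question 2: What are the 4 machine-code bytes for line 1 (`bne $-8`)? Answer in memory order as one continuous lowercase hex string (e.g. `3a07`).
L1: bne op=0x18:5|imm=-8:27 ⇒ 0xc7fffff8 ⇒ big c7 ff ff f8

c7fffff8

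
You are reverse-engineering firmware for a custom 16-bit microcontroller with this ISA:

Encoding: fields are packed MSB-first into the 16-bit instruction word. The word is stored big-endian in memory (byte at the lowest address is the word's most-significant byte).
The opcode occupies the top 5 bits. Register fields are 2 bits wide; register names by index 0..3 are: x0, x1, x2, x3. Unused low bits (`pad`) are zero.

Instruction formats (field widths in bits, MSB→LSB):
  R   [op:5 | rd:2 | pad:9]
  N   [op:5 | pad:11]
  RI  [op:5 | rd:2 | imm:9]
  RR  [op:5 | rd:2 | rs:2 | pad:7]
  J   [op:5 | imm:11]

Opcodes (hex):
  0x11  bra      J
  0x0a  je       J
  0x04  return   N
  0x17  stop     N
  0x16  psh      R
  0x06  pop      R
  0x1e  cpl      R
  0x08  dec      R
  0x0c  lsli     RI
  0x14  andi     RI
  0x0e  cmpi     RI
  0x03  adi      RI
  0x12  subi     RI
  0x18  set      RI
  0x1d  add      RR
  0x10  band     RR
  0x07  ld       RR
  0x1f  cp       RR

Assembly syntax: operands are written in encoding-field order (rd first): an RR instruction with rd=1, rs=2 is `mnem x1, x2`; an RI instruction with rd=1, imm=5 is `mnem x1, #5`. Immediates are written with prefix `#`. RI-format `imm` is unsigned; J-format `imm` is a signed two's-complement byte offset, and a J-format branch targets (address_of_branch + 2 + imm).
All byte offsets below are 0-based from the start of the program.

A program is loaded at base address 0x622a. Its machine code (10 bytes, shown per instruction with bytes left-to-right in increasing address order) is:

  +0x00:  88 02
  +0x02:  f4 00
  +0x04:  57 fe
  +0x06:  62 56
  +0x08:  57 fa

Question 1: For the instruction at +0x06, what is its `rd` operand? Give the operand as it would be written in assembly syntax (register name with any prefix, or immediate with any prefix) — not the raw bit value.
x1

[06] 62 56 → 0x6256
  op=0x6256>>11=0xc ⇒ lsli (RI)
  [10:9] rd=1 = x1
  [8:0] imm=86 = #86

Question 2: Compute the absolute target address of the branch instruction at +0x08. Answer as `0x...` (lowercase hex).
0x622e

+0x08: 57 fa ⇒ word 0x57fa (big)
  opcode bits[15:11]=0xa: je/J
  imm@[10:0]=0x7fa (s11→-6) ⇒ #-6
  target = base 0x622a + off 0x08 + 2 + imm -6 = 0x622e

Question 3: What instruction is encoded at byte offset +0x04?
je #-2

[04] 57 fe → 0x57fe
  op=0x57fe>>11=0xa ⇒ je (J)
  imm@[10:0]=0x7fe (s11→-2) ⇒ #-2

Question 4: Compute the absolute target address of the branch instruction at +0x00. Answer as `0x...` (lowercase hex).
[00] 88 02 → 0x8802
  top 5b → 0x11 → bra [J]
  [10:0] imm=2 = #2
  target = base 0x622a + off 0x00 + 2 + imm 2 = 0x622e

0x622e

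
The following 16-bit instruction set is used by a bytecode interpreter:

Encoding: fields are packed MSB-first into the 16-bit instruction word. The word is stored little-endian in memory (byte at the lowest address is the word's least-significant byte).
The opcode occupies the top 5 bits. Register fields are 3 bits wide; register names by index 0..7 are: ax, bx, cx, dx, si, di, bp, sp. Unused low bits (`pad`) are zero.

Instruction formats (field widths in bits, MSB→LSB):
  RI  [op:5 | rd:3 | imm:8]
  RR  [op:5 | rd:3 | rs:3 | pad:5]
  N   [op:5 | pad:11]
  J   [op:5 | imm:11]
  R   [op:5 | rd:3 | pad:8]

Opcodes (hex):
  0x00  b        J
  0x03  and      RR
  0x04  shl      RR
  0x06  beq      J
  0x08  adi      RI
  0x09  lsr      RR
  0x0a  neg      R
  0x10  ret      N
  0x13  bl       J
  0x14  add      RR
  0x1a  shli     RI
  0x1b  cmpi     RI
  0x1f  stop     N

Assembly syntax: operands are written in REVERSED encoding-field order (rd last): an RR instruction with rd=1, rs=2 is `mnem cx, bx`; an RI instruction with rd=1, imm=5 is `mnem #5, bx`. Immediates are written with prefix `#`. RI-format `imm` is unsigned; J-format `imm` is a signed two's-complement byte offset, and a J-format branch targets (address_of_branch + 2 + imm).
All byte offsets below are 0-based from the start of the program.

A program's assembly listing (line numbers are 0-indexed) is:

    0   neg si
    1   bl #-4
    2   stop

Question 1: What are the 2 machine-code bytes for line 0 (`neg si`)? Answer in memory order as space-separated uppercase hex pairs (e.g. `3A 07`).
00 54

L0: neg op=0xa:5|rd=4:3|pad=0:8 ⇒ 0x5400 ⇒ little 00 54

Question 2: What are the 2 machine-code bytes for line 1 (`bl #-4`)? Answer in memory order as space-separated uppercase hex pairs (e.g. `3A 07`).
L1: bl op=0x13:5|imm=-4:11 ⇒ 0x9ffc ⇒ little fc 9f

FC 9F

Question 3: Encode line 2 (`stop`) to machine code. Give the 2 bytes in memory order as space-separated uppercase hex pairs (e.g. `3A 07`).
2. stop fields op=0x1f:5|pad=0:11 → word f800h → 00 f8

00 F8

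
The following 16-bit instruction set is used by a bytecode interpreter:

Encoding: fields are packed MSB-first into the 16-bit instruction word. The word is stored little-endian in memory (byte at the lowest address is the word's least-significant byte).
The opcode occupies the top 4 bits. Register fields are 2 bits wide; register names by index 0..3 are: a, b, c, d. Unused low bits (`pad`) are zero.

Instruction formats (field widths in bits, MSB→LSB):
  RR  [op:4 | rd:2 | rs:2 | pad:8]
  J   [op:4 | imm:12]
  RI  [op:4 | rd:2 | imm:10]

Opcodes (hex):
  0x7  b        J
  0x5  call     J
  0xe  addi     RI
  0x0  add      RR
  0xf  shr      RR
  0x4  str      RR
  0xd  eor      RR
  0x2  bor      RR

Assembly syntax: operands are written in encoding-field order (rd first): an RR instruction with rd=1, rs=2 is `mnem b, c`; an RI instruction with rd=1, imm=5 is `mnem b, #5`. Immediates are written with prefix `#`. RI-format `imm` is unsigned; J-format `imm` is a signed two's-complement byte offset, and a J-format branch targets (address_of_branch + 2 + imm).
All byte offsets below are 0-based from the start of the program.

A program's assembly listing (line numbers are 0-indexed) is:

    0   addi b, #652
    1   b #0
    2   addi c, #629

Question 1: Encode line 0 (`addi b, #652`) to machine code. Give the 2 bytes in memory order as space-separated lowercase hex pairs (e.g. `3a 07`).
line 0 (addi): pack op=0xe:4|rd=1:2|imm=652:10 = 0xe68c; little→ 8c e6

8c e6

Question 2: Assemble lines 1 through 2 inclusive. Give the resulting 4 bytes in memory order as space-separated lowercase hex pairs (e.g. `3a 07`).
1. b fields op=0x7:4|imm=0:12 → word 7000h → 00 70
2. addi fields op=0xe:4|rd=2:2|imm=629:10 → word ea75h → 75 ea

00 70 75 ea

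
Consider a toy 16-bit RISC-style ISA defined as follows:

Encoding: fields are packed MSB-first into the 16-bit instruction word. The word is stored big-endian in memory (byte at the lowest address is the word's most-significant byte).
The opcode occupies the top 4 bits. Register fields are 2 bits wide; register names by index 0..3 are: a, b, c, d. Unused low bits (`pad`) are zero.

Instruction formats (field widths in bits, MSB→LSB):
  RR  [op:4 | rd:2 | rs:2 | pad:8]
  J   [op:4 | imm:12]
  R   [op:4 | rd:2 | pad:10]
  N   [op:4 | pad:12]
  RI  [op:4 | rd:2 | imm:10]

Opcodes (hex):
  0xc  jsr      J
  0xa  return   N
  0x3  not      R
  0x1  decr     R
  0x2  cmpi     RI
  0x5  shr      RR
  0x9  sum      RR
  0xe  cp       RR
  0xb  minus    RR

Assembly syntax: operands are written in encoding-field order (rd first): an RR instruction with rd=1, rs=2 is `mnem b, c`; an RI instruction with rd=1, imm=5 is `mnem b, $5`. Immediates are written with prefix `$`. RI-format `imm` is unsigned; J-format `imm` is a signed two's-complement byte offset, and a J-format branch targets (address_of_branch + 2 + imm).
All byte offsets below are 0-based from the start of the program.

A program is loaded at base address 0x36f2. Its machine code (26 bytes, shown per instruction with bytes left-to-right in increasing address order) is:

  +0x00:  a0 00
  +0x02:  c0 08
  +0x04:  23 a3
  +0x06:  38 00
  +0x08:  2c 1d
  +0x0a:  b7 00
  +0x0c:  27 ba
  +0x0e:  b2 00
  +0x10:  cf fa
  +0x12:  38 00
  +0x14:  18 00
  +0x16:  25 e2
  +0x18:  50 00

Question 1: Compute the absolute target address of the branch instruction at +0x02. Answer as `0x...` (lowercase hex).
0x36fe

[02] c0 08 → 0xc008
  opcode bits[15:12]=0xc: jsr/J
  imm@[11:0]=0x8 ⇒ $8
  target = base 0x36f2 + off 0x02 + 2 + imm 8 = 0x36fe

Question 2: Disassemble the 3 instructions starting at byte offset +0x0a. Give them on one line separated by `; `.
minus b, d; cmpi b, $954; minus a, c

@+0a  big-endian(b7 00) = 0xb700
  top 4b → 0xb → minus [RR]
  rd@[11:10]=0x1 ⇒ b
  rs@[9:8]=0x3 ⇒ d
@+0c  big-endian(27 ba) = 0x27ba
  top 4b → 0x2 → cmpi [RI]
  rd@[11:10]=0x1 ⇒ b
  imm@[9:0]=0x3ba ⇒ $954
@+0e  big-endian(b2 00) = 0xb200
  top 4b → 0xb → minus [RR]
  rd@[11:10]=0x0 ⇒ a
  rs@[9:8]=0x2 ⇒ c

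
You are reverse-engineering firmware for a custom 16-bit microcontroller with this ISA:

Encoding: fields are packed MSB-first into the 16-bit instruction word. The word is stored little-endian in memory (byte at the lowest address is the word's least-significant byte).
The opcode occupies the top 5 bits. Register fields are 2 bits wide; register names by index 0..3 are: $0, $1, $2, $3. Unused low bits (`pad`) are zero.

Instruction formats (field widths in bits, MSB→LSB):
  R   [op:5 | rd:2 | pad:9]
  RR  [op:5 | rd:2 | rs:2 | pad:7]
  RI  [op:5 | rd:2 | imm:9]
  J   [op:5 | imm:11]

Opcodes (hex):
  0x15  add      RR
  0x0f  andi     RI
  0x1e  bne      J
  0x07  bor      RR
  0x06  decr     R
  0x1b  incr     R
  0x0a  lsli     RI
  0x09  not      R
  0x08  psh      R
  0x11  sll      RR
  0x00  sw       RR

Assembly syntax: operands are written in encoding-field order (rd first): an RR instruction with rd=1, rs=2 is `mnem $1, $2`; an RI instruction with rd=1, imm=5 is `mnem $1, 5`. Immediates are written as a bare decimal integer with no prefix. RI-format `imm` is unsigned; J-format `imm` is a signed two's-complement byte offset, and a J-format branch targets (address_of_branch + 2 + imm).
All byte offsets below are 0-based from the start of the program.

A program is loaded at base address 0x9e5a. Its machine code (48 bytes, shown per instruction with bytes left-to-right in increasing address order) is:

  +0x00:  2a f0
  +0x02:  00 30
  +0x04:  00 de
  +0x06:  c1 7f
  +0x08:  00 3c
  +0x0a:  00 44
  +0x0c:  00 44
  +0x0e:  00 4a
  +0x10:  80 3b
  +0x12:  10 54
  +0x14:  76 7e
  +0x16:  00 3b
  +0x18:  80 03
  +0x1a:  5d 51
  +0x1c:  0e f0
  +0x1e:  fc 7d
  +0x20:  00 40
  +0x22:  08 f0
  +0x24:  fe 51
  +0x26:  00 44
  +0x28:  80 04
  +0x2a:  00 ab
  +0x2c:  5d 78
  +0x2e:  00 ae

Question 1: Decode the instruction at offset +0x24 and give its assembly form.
off 0x24: read fe 51 as little → 0x51fe
  op=0x51fe>>11=0xa ⇒ lsli (RI)
  rd: (w>>9)&0x3=0x0 → $0
  imm: (w>>0)&0x1ff=0x1fe → 510

lsli $0, 510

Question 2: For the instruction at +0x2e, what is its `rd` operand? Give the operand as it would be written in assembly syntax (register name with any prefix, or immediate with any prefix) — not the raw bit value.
$3

@+2e  little-endian(00 ae) = 0xae00
  top 5b → 0x15 → add [RR]
  [10:9] rd=3 = $3
  [8:7] rs=0 = $0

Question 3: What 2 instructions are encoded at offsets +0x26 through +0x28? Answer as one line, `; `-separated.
+0x26: 00 44 ⇒ word 0x4400 (little)
  opcode bits[15:11]=0x8: psh/R
  rd: (w>>9)&0x3=0x2 → $2
+0x28: 80 04 ⇒ word 0x0480 (little)
  opcode bits[15:11]=0x0: sw/RR
  rd: (w>>9)&0x3=0x2 → $2
  rs: (w>>7)&0x3=0x1 → $1

psh $2; sw $2, $1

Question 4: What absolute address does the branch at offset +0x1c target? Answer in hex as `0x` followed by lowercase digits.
off 0x1c: read 0e f0 as little → 0xf00e
  top 5b → 0x1e → bne [J]
  imm: (w>>0)&0x7ff=0xe → 14
  target = base 0x9e5a + off 0x1c + 2 + imm 14 = 0x9e86

0x9e86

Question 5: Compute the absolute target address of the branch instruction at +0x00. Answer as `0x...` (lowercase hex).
[00] 2a f0 → 0xf02a
  opcode bits[15:11]=0x1e: bne/J
  imm: (w>>0)&0x7ff=0x2a → 42
  target = base 0x9e5a + off 0x00 + 2 + imm 42 = 0x9e86

0x9e86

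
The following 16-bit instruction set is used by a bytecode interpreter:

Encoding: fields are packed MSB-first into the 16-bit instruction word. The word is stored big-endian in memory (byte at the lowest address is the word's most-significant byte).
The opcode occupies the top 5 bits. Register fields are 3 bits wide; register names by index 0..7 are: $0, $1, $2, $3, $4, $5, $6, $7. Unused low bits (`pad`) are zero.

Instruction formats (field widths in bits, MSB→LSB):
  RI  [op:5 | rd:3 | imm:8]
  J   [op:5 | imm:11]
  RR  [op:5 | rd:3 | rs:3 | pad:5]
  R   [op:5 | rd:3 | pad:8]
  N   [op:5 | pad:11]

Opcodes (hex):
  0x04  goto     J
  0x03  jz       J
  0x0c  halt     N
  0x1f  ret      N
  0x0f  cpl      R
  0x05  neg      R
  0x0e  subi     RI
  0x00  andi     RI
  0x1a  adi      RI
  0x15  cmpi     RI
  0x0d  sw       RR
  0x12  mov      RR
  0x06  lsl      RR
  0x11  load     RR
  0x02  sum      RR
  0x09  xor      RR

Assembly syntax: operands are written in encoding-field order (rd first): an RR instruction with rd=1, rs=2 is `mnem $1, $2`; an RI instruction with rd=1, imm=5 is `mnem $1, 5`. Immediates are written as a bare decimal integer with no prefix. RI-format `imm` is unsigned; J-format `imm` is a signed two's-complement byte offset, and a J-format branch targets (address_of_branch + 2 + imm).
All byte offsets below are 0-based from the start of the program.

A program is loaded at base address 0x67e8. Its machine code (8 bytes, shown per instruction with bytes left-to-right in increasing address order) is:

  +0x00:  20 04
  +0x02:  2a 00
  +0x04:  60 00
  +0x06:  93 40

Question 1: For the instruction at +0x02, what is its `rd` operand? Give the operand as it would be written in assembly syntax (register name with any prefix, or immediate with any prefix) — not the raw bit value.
$2

@+02  big-endian(2a 00) = 0x2a00
  top 5b → 0x5 → neg [R]
  [10:8] rd=2 = $2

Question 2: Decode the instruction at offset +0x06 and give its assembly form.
off 0x06: read 93 40 as big → 0x9340
  top 5b → 0x12 → mov [RR]
  [10:8] rd=3 = $3
  [7:5] rs=2 = $2

mov $3, $2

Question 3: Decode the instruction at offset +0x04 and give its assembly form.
halt

+0x04: 60 00 ⇒ word 0x6000 (big)
  opcode bits[15:11]=0xc: halt/N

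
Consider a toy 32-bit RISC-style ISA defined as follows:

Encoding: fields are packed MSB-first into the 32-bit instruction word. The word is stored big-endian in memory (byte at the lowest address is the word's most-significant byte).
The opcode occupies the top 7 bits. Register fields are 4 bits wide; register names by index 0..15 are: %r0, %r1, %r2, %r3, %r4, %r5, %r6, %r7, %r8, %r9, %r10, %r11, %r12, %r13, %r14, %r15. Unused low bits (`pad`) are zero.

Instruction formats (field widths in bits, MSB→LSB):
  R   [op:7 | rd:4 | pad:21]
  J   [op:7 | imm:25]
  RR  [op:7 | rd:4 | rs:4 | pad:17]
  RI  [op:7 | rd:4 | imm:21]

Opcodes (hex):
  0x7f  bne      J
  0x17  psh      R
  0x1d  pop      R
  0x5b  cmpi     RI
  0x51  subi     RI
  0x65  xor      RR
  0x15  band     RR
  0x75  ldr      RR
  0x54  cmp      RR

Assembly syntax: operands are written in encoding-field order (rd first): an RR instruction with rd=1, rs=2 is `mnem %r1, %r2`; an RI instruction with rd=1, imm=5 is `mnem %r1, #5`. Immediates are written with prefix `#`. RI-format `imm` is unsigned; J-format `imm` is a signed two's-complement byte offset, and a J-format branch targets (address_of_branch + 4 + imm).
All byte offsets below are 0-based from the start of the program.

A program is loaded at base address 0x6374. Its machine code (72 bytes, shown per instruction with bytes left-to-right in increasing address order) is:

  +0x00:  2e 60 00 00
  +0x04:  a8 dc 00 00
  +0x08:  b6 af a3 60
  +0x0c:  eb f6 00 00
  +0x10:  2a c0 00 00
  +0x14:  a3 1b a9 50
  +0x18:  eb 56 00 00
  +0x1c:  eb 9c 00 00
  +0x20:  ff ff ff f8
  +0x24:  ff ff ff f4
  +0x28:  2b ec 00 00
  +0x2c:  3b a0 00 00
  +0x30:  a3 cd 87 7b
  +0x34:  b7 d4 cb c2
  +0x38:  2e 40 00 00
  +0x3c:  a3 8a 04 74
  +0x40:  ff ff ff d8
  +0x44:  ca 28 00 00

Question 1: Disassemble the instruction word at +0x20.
bne #-8

off 0x20: read ff ff ff f8 as big → 0xfffffff8
  top 7b → 0x7f → bne [J]
  imm: (w>>0)&0x1ffffff=0x1fffff8 (s25→-8) → #-8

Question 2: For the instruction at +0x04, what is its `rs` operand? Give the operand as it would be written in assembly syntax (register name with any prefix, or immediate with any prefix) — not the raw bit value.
%r14

[04] a8 dc 00 00 → 0xa8dc0000
  opcode bits[31:25]=0x54: cmp/RR
  rd@[24:21]=0x6 ⇒ %r6
  rs@[20:17]=0xe ⇒ %r14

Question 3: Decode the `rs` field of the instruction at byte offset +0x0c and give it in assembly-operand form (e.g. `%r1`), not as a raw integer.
@+0c  big-endian(eb f6 00 00) = 0xebf60000
  op=0xebf60000>>25=0x75 ⇒ ldr (RR)
  rd: (w>>21)&0xf=0xf → %r15
  rs: (w>>17)&0xf=0xb → %r11

%r11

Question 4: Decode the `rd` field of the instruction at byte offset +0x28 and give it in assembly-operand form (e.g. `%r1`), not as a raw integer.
[28] 2b ec 00 00 → 0x2bec0000
  top 7b → 0x15 → band [RR]
  rd@[24:21]=0xf ⇒ %r15
  rs@[20:17]=0x6 ⇒ %r6

%r15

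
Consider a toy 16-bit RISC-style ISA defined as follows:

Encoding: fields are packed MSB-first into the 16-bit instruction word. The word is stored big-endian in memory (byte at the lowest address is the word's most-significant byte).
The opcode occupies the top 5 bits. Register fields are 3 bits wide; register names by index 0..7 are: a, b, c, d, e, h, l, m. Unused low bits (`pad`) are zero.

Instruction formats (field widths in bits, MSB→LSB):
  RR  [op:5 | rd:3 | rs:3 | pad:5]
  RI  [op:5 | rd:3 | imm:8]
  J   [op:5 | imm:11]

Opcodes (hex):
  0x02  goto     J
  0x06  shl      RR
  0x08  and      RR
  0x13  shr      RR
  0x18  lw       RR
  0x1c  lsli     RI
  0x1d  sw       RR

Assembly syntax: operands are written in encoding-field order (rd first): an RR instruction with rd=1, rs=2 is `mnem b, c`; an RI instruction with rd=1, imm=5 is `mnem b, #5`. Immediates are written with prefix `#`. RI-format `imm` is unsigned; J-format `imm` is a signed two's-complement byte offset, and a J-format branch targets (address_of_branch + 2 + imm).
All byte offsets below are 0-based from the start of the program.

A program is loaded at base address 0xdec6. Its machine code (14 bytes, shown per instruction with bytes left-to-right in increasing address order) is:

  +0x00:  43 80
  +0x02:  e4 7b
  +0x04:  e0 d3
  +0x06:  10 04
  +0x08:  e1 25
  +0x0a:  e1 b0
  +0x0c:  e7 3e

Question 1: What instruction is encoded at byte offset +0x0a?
off 0x0a: read e1 b0 as big → 0xe1b0
  opcode bits[15:11]=0x1c: lsli/RI
  [10:8] rd=1 = b
  [7:0] imm=176 = #176

lsli b, #176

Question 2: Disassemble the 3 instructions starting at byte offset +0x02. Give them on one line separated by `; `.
lsli e, #123; lsli a, #211; goto #4

@+02  big-endian(e4 7b) = 0xe47b
  opcode bits[15:11]=0x1c: lsli/RI
  rd: (w>>8)&0x7=0x4 → e
  imm: (w>>0)&0xff=0x7b → #123
@+04  big-endian(e0 d3) = 0xe0d3
  opcode bits[15:11]=0x1c: lsli/RI
  rd: (w>>8)&0x7=0x0 → a
  imm: (w>>0)&0xff=0xd3 → #211
@+06  big-endian(10 04) = 0x1004
  opcode bits[15:11]=0x2: goto/J
  imm: (w>>0)&0x7ff=0x4 → #4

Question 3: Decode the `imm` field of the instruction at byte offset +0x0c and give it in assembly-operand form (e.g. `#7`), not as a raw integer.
#62

@+0c  big-endian(e7 3e) = 0xe73e
  opcode bits[15:11]=0x1c: lsli/RI
  rd@[10:8]=0x7 ⇒ m
  imm@[7:0]=0x3e ⇒ #62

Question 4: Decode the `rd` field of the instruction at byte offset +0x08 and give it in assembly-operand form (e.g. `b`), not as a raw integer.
b

off 0x08: read e1 25 as big → 0xe125
  top 5b → 0x1c → lsli [RI]
  rd: (w>>8)&0x7=0x1 → b
  imm: (w>>0)&0xff=0x25 → #37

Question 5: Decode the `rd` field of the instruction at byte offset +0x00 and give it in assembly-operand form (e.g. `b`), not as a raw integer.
+0x00: 43 80 ⇒ word 0x4380 (big)
  opcode bits[15:11]=0x8: and/RR
  [10:8] rd=3 = d
  [7:5] rs=4 = e

d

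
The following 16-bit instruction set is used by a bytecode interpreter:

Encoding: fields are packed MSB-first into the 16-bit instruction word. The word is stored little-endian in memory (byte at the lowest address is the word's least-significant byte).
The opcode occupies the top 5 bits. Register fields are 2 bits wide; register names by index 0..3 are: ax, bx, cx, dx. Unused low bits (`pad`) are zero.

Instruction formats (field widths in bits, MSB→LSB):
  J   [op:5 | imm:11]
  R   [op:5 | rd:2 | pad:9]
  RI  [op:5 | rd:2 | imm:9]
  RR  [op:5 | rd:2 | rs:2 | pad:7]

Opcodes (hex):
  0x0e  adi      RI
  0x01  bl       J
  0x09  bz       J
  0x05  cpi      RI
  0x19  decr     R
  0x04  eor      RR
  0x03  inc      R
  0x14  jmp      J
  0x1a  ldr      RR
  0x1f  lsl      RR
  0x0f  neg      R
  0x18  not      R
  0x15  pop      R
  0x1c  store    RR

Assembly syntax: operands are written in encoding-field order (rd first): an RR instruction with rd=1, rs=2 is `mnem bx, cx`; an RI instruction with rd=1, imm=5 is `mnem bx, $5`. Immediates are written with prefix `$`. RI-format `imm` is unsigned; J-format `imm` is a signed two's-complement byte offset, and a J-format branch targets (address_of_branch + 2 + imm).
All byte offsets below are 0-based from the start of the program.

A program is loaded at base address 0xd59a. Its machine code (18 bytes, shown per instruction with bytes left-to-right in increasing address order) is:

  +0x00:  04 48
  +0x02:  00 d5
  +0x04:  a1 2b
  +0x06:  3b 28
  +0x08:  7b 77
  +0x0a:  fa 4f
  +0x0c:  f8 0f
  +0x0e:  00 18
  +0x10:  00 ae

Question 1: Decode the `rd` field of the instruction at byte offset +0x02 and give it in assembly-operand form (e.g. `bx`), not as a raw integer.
off 0x02: read 00 d5 as little → 0xd500
  op=0xd500>>11=0x1a ⇒ ldr (RR)
  rd: (w>>9)&0x3=0x2 → cx
  rs: (w>>7)&0x3=0x2 → cx

cx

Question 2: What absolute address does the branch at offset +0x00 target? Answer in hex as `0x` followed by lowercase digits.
0xd5a0

+0x00: 04 48 ⇒ word 0x4804 (little)
  opcode bits[15:11]=0x9: bz/J
  imm@[10:0]=0x4 ⇒ $4
  target = base 0xd59a + off 0x00 + 2 + imm 4 = 0xd5a0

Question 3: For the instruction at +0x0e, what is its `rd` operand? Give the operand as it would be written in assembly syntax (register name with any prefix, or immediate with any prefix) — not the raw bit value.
+0x0e: 00 18 ⇒ word 0x1800 (little)
  top 5b → 0x3 → inc [R]
  [10:9] rd=0 = ax

ax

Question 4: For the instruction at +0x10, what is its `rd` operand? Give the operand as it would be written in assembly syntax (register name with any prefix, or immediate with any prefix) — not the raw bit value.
@+10  little-endian(00 ae) = 0xae00
  top 5b → 0x15 → pop [R]
  rd: (w>>9)&0x3=0x3 → dx

dx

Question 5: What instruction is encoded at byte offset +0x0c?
+0x0c: f8 0f ⇒ word 0x0ff8 (little)
  op=0x0ff8>>11=0x1 ⇒ bl (J)
  imm@[10:0]=0x7f8 (s11→-8) ⇒ $-8

bl $-8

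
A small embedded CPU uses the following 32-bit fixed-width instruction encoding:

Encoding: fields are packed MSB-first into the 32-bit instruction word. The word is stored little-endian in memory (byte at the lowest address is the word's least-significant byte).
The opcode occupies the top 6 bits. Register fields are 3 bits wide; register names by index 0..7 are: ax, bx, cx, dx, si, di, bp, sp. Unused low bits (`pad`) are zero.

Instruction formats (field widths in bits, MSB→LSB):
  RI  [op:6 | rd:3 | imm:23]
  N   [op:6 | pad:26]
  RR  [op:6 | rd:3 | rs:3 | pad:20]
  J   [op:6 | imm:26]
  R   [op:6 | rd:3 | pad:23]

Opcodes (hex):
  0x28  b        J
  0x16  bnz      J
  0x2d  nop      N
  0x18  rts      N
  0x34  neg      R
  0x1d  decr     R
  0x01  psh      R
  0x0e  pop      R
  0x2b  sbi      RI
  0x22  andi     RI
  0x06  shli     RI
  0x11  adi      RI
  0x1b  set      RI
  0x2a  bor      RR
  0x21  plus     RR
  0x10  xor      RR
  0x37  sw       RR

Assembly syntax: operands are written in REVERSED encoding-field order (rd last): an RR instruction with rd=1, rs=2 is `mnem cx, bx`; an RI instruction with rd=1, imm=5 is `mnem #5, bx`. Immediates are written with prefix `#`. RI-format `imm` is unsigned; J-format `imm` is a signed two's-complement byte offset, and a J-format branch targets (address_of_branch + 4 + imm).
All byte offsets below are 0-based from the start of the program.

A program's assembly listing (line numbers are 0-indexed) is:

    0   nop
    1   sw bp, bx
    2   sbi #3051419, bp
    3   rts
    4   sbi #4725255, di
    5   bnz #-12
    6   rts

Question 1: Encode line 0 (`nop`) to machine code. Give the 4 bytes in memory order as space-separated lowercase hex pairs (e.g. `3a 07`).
00 00 00 b4

L0: nop op=0x2d:6|pad=0:26 ⇒ 0xb4000000 ⇒ little 00 00 00 b4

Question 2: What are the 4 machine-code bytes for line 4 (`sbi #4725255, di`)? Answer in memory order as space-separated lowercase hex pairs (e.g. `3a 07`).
4. sbi fields op=0x2b:6|rd=5:3|imm=4725255:23 → word aec81a07h → 07 1a c8 ae

07 1a c8 ae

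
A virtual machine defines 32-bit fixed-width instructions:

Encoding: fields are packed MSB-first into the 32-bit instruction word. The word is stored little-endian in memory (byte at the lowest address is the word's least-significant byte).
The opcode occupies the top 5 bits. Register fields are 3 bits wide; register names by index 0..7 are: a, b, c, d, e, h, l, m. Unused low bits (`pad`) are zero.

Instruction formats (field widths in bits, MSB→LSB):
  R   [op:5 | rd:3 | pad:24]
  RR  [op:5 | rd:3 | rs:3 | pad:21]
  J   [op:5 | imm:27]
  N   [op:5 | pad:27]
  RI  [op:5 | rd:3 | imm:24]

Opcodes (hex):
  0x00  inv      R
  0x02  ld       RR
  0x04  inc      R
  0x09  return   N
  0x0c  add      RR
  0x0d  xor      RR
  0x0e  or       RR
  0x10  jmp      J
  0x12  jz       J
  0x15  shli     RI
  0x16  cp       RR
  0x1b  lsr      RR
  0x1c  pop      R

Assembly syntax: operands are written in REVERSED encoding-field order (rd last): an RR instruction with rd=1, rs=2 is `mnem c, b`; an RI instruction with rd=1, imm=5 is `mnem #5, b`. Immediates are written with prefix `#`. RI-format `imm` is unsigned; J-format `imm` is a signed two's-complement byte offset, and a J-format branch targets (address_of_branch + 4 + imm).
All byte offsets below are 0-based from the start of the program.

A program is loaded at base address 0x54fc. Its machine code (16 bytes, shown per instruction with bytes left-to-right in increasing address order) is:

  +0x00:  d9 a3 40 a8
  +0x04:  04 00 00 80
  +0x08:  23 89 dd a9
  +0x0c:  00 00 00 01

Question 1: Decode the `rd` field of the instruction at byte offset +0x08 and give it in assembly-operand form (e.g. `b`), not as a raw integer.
b

@+08  little-endian(23 89 dd a9) = 0xa9dd8923
  opcode bits[31:27]=0x15: shli/RI
  [26:24] rd=1 = b
  [23:0] imm=14518563 = #14518563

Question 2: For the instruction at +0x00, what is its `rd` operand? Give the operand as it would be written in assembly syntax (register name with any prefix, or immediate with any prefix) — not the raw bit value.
[00] d9 a3 40 a8 → 0xa840a3d9
  top 5b → 0x15 → shli [RI]
  rd@[26:24]=0x0 ⇒ a
  imm@[23:0]=0x40a3d9 ⇒ #4236249

a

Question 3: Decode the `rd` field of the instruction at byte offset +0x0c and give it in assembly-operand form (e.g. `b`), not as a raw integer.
[0c] 00 00 00 01 → 0x01000000
  opcode bits[31:27]=0x0: inv/R
  rd: (w>>24)&0x7=0x1 → b

b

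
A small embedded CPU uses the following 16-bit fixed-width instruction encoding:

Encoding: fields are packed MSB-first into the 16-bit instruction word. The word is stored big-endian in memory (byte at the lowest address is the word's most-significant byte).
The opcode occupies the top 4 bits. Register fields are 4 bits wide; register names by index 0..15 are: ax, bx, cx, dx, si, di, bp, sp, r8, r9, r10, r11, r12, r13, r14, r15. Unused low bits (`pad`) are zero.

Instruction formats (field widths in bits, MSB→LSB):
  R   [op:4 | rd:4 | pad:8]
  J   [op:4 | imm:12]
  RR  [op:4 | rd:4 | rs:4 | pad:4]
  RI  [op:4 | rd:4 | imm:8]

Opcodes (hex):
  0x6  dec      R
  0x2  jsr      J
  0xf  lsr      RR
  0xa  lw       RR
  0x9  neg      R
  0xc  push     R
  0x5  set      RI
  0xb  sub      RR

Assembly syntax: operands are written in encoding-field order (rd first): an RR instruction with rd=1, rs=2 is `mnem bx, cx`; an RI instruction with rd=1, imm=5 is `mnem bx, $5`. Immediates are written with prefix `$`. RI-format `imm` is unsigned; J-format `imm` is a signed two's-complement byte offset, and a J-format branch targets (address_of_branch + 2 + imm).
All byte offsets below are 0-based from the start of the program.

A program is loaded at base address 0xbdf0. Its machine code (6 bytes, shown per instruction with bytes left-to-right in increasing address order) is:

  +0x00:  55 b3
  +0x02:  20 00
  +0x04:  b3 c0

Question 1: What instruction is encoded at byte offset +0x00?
@+00  big-endian(55 b3) = 0x55b3
  opcode bits[15:12]=0x5: set/RI
  rd: (w>>8)&0xf=0x5 → di
  imm: (w>>0)&0xff=0xb3 → $179

set di, $179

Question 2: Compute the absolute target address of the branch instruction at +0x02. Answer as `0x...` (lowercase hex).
[02] 20 00 → 0x2000
  top 4b → 0x2 → jsr [J]
  imm: (w>>0)&0xfff=0x0 → $0
  target = base 0xbdf0 + off 0x02 + 2 + imm 0 = 0xbdf4

0xbdf4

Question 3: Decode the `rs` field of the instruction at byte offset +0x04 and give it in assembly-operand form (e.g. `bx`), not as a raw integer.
r12

@+04  big-endian(b3 c0) = 0xb3c0
  opcode bits[15:12]=0xb: sub/RR
  rd: (w>>8)&0xf=0x3 → dx
  rs: (w>>4)&0xf=0xc → r12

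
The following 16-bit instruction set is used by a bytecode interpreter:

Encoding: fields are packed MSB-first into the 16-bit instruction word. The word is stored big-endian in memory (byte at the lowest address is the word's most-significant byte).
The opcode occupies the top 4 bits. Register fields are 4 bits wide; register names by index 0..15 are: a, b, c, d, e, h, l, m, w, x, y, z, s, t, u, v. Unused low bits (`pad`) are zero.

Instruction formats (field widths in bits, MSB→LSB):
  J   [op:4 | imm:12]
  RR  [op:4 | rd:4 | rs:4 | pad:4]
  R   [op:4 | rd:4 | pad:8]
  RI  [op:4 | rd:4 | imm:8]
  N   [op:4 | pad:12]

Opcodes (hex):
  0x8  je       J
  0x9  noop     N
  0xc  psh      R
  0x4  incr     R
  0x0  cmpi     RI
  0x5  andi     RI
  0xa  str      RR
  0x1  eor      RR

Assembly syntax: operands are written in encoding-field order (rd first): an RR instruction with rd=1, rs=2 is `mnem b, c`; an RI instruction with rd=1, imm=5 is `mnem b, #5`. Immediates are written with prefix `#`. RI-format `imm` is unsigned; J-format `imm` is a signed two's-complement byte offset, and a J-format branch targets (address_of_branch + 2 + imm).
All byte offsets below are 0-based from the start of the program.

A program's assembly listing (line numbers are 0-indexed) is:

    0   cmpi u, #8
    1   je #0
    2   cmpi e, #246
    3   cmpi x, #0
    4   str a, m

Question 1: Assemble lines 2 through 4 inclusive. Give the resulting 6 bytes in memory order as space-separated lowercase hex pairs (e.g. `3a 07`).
2. cmpi fields op=0x0:4|rd=4:4|imm=246:8 → word 04f6h → 04 f6
3. cmpi fields op=0x0:4|rd=9:4|imm=0:8 → word 0900h → 09 00
4. str fields op=0xa:4|rd=0:4|rs=7:4|pad=0:4 → word a070h → a0 70

04 f6 09 00 a0 70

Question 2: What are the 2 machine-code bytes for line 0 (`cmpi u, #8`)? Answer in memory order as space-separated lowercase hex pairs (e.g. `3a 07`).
0. cmpi fields op=0x0:4|rd=14:4|imm=8:8 → word 0e08h → 0e 08

0e 08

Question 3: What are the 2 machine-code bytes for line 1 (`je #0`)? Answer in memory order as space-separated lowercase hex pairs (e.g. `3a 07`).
80 00

L1: je op=0x8:4|imm=0:12 ⇒ 0x8000 ⇒ big 80 00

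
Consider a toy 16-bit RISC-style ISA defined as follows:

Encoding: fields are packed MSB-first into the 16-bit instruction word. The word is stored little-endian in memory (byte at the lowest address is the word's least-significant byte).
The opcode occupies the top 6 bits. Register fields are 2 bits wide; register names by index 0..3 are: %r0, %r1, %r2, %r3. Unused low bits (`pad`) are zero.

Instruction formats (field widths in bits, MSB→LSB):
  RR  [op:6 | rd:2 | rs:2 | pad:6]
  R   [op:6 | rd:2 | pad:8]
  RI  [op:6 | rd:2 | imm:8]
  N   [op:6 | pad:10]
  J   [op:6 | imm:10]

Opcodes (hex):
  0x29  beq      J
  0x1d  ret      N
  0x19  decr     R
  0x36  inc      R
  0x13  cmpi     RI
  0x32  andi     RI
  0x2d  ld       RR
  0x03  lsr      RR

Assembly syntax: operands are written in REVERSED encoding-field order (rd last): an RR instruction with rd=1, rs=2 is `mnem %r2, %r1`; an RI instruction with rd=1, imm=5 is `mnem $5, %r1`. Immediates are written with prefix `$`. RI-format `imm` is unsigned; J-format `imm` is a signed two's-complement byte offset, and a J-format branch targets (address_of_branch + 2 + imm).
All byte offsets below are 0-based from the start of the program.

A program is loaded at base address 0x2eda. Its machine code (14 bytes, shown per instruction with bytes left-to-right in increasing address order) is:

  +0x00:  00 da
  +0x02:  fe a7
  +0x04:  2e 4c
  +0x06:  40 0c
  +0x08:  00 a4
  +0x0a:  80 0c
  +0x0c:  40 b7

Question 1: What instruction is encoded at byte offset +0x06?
off 0x06: read 40 0c as little → 0x0c40
  opcode bits[15:10]=0x3: lsr/RR
  rd@[9:8]=0x0 ⇒ %r0
  rs@[7:6]=0x1 ⇒ %r1

lsr %r1, %r0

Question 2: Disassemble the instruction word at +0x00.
inc %r2

@+00  little-endian(00 da) = 0xda00
  opcode bits[15:10]=0x36: inc/R
  rd: (w>>8)&0x3=0x2 → %r2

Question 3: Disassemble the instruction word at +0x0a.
lsr %r2, %r0

[0a] 80 0c → 0x0c80
  opcode bits[15:10]=0x3: lsr/RR
  rd@[9:8]=0x0 ⇒ %r0
  rs@[7:6]=0x2 ⇒ %r2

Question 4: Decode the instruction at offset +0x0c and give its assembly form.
+0x0c: 40 b7 ⇒ word 0xb740 (little)
  top 6b → 0x2d → ld [RR]
  [9:8] rd=3 = %r3
  [7:6] rs=1 = %r1

ld %r1, %r3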